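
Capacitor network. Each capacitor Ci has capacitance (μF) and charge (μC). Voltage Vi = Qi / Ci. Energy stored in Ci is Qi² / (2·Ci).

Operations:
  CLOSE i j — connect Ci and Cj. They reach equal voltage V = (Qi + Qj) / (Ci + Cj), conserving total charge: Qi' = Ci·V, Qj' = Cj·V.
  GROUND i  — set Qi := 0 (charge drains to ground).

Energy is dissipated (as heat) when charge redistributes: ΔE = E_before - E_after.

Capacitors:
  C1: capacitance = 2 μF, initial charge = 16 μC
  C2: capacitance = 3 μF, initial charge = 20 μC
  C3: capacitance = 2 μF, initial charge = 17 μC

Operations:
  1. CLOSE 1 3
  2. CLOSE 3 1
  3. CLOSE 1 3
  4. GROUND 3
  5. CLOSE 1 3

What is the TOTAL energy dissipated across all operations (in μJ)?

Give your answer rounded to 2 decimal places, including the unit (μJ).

Answer: 102.22 μJ

Derivation:
Initial: C1(2μF, Q=16μC, V=8.00V), C2(3μF, Q=20μC, V=6.67V), C3(2μF, Q=17μC, V=8.50V)
Op 1: CLOSE 1-3: Q_total=33.00, C_total=4.00, V=8.25; Q1=16.50, Q3=16.50; dissipated=0.125
Op 2: CLOSE 3-1: Q_total=33.00, C_total=4.00, V=8.25; Q3=16.50, Q1=16.50; dissipated=0.000
Op 3: CLOSE 1-3: Q_total=33.00, C_total=4.00, V=8.25; Q1=16.50, Q3=16.50; dissipated=0.000
Op 4: GROUND 3: Q3=0; energy lost=68.062
Op 5: CLOSE 1-3: Q_total=16.50, C_total=4.00, V=4.12; Q1=8.25, Q3=8.25; dissipated=34.031
Total dissipated: 102.219 μJ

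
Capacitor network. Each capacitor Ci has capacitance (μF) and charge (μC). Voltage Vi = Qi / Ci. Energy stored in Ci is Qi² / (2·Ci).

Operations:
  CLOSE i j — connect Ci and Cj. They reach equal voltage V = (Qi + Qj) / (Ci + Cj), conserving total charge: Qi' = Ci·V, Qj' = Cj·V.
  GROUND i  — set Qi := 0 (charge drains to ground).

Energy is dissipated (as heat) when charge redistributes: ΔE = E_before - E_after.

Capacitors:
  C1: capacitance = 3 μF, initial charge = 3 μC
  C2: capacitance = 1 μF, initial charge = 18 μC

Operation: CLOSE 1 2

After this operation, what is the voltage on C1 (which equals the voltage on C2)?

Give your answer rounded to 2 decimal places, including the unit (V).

Initial: C1(3μF, Q=3μC, V=1.00V), C2(1μF, Q=18μC, V=18.00V)
Op 1: CLOSE 1-2: Q_total=21.00, C_total=4.00, V=5.25; Q1=15.75, Q2=5.25; dissipated=108.375

Answer: 5.25 V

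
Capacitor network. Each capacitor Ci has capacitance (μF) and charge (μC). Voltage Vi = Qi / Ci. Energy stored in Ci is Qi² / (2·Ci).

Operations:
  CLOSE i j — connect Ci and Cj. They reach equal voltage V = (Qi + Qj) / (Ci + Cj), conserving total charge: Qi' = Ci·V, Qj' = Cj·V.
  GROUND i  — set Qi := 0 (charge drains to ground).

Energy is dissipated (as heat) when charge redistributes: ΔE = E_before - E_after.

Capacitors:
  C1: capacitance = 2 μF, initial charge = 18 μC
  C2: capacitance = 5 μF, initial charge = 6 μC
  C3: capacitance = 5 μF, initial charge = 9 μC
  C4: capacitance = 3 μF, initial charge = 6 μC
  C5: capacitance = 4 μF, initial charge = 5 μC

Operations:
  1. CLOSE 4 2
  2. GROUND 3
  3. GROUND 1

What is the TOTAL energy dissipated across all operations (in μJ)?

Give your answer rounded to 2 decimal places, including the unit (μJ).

Answer: 89.70 μJ

Derivation:
Initial: C1(2μF, Q=18μC, V=9.00V), C2(5μF, Q=6μC, V=1.20V), C3(5μF, Q=9μC, V=1.80V), C4(3μF, Q=6μC, V=2.00V), C5(4μF, Q=5μC, V=1.25V)
Op 1: CLOSE 4-2: Q_total=12.00, C_total=8.00, V=1.50; Q4=4.50, Q2=7.50; dissipated=0.600
Op 2: GROUND 3: Q3=0; energy lost=8.100
Op 3: GROUND 1: Q1=0; energy lost=81.000
Total dissipated: 89.700 μJ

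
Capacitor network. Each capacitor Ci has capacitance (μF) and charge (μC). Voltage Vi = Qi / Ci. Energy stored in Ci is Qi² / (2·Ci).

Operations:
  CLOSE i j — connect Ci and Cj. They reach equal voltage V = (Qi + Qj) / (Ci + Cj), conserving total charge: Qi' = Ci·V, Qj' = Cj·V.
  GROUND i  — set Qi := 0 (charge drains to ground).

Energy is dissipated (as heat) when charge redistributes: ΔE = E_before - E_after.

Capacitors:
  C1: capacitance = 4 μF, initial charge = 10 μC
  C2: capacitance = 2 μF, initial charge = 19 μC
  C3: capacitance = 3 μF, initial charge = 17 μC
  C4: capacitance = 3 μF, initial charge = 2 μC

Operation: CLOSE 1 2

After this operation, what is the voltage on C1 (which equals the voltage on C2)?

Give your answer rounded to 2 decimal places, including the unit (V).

Answer: 4.83 V

Derivation:
Initial: C1(4μF, Q=10μC, V=2.50V), C2(2μF, Q=19μC, V=9.50V), C3(3μF, Q=17μC, V=5.67V), C4(3μF, Q=2μC, V=0.67V)
Op 1: CLOSE 1-2: Q_total=29.00, C_total=6.00, V=4.83; Q1=19.33, Q2=9.67; dissipated=32.667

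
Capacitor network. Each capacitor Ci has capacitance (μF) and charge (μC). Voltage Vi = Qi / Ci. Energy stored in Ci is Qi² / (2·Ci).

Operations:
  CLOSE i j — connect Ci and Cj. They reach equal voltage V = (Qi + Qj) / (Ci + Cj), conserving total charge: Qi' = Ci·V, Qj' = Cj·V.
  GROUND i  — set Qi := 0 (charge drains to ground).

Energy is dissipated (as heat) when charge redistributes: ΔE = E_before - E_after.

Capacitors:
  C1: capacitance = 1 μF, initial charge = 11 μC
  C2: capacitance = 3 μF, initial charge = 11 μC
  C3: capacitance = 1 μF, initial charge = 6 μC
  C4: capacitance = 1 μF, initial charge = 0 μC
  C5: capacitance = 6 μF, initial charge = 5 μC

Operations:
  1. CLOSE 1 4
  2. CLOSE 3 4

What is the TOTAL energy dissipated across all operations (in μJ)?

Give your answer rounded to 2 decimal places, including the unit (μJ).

Answer: 30.31 μJ

Derivation:
Initial: C1(1μF, Q=11μC, V=11.00V), C2(3μF, Q=11μC, V=3.67V), C3(1μF, Q=6μC, V=6.00V), C4(1μF, Q=0μC, V=0.00V), C5(6μF, Q=5μC, V=0.83V)
Op 1: CLOSE 1-4: Q_total=11.00, C_total=2.00, V=5.50; Q1=5.50, Q4=5.50; dissipated=30.250
Op 2: CLOSE 3-4: Q_total=11.50, C_total=2.00, V=5.75; Q3=5.75, Q4=5.75; dissipated=0.062
Total dissipated: 30.312 μJ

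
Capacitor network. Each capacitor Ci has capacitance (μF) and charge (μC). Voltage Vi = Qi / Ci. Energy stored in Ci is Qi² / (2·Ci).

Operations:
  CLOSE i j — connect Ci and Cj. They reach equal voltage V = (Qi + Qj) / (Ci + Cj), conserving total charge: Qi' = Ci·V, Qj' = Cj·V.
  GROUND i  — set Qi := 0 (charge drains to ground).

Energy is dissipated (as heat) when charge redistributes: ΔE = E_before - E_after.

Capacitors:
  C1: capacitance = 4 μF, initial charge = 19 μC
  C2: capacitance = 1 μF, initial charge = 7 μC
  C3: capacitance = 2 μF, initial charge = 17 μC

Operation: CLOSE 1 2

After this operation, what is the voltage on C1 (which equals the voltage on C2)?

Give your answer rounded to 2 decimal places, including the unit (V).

Answer: 5.20 V

Derivation:
Initial: C1(4μF, Q=19μC, V=4.75V), C2(1μF, Q=7μC, V=7.00V), C3(2μF, Q=17μC, V=8.50V)
Op 1: CLOSE 1-2: Q_total=26.00, C_total=5.00, V=5.20; Q1=20.80, Q2=5.20; dissipated=2.025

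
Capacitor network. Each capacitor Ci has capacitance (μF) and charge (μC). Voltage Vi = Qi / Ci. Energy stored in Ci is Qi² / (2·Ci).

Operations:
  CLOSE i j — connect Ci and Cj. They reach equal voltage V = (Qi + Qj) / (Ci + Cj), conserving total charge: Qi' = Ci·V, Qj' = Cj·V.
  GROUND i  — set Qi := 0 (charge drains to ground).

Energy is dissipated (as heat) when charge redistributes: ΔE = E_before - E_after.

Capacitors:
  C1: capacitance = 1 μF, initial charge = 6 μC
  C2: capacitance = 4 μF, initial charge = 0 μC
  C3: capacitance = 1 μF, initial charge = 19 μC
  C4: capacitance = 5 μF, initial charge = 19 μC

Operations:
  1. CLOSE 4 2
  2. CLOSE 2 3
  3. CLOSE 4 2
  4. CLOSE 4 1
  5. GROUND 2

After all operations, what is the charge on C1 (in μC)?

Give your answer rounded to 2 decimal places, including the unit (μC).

Initial: C1(1μF, Q=6μC, V=6.00V), C2(4μF, Q=0μC, V=0.00V), C3(1μF, Q=19μC, V=19.00V), C4(5μF, Q=19μC, V=3.80V)
Op 1: CLOSE 4-2: Q_total=19.00, C_total=9.00, V=2.11; Q4=10.56, Q2=8.44; dissipated=16.044
Op 2: CLOSE 2-3: Q_total=27.44, C_total=5.00, V=5.49; Q2=21.96, Q3=5.49; dissipated=114.094
Op 3: CLOSE 4-2: Q_total=32.51, C_total=9.00, V=3.61; Q4=18.06, Q2=14.45; dissipated=12.677
Op 4: CLOSE 4-1: Q_total=24.06, C_total=6.00, V=4.01; Q4=20.05, Q1=4.01; dissipated=2.375
Op 5: GROUND 2: Q2=0; energy lost=26.098
Final charges: Q1=4.01, Q2=0.00, Q3=5.49, Q4=20.05

Answer: 4.01 μC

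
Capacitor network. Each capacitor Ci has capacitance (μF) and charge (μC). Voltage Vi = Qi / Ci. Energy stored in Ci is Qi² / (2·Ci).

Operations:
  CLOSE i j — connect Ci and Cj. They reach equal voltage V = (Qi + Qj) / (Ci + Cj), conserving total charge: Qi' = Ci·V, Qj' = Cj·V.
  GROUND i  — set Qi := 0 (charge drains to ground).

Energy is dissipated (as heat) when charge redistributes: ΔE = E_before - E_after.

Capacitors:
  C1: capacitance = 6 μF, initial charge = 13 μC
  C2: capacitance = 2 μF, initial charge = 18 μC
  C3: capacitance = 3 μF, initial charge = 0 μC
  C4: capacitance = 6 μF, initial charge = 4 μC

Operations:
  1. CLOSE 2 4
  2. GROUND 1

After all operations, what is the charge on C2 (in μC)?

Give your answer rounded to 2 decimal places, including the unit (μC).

Initial: C1(6μF, Q=13μC, V=2.17V), C2(2μF, Q=18μC, V=9.00V), C3(3μF, Q=0μC, V=0.00V), C4(6μF, Q=4μC, V=0.67V)
Op 1: CLOSE 2-4: Q_total=22.00, C_total=8.00, V=2.75; Q2=5.50, Q4=16.50; dissipated=52.083
Op 2: GROUND 1: Q1=0; energy lost=14.083
Final charges: Q1=0.00, Q2=5.50, Q3=0.00, Q4=16.50

Answer: 5.50 μC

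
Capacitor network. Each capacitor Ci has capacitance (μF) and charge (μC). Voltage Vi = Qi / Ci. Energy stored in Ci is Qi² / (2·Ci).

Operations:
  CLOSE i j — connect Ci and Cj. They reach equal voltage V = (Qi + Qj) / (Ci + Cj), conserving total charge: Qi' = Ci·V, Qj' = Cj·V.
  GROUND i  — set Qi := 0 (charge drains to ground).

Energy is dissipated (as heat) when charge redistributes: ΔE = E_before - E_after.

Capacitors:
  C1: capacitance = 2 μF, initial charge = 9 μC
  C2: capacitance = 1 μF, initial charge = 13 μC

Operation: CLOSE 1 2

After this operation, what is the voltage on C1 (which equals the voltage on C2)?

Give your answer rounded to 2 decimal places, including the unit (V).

Initial: C1(2μF, Q=9μC, V=4.50V), C2(1μF, Q=13μC, V=13.00V)
Op 1: CLOSE 1-2: Q_total=22.00, C_total=3.00, V=7.33; Q1=14.67, Q2=7.33; dissipated=24.083

Answer: 7.33 V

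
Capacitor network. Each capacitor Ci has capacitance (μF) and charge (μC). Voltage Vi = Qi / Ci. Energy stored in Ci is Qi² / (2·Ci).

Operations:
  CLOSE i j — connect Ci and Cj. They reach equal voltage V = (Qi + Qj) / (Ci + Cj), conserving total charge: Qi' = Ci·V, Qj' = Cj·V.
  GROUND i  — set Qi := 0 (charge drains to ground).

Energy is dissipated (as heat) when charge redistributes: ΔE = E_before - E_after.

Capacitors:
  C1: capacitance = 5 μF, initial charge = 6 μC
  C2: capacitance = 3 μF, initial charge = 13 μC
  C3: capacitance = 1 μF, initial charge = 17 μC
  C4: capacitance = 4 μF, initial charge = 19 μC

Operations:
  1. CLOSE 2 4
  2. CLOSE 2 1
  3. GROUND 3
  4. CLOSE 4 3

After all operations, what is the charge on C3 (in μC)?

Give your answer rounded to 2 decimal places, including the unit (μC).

Initial: C1(5μF, Q=6μC, V=1.20V), C2(3μF, Q=13μC, V=4.33V), C3(1μF, Q=17μC, V=17.00V), C4(4μF, Q=19μC, V=4.75V)
Op 1: CLOSE 2-4: Q_total=32.00, C_total=7.00, V=4.57; Q2=13.71, Q4=18.29; dissipated=0.149
Op 2: CLOSE 2-1: Q_total=19.71, C_total=8.00, V=2.46; Q2=7.39, Q1=12.32; dissipated=10.656
Op 3: GROUND 3: Q3=0; energy lost=144.500
Op 4: CLOSE 4-3: Q_total=18.29, C_total=5.00, V=3.66; Q4=14.63, Q3=3.66; dissipated=8.359
Final charges: Q1=12.32, Q2=7.39, Q3=3.66, Q4=14.63

Answer: 3.66 μC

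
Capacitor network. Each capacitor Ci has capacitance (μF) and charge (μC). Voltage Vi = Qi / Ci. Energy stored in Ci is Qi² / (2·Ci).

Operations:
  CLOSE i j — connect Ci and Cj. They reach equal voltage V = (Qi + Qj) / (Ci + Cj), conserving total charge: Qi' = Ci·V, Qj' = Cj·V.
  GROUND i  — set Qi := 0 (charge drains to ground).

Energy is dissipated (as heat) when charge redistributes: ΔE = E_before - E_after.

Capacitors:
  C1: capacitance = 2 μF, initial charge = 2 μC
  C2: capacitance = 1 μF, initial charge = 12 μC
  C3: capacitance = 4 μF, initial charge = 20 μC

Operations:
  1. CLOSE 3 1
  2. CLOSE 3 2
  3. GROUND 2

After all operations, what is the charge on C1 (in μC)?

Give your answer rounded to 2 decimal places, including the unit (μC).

Answer: 7.33 μC

Derivation:
Initial: C1(2μF, Q=2μC, V=1.00V), C2(1μF, Q=12μC, V=12.00V), C3(4μF, Q=20μC, V=5.00V)
Op 1: CLOSE 3-1: Q_total=22.00, C_total=6.00, V=3.67; Q3=14.67, Q1=7.33; dissipated=10.667
Op 2: CLOSE 3-2: Q_total=26.67, C_total=5.00, V=5.33; Q3=21.33, Q2=5.33; dissipated=27.778
Op 3: GROUND 2: Q2=0; energy lost=14.222
Final charges: Q1=7.33, Q2=0.00, Q3=21.33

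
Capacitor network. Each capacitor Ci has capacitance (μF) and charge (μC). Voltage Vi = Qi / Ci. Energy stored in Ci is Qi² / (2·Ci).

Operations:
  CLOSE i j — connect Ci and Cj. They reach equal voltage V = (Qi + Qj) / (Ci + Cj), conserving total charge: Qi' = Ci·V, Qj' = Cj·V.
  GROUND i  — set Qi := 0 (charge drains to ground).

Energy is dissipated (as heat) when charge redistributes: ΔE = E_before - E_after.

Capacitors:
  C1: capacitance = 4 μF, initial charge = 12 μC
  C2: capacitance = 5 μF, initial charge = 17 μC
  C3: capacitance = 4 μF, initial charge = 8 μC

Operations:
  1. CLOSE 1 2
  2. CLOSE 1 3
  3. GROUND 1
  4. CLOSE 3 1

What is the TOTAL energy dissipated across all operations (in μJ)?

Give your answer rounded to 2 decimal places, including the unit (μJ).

Answer: 22.13 μJ

Derivation:
Initial: C1(4μF, Q=12μC, V=3.00V), C2(5μF, Q=17μC, V=3.40V), C3(4μF, Q=8μC, V=2.00V)
Op 1: CLOSE 1-2: Q_total=29.00, C_total=9.00, V=3.22; Q1=12.89, Q2=16.11; dissipated=0.178
Op 2: CLOSE 1-3: Q_total=20.89, C_total=8.00, V=2.61; Q1=10.44, Q3=10.44; dissipated=1.494
Op 3: GROUND 1: Q1=0; energy lost=13.636
Op 4: CLOSE 3-1: Q_total=10.44, C_total=8.00, V=1.31; Q3=5.22, Q1=5.22; dissipated=6.818
Total dissipated: 22.125 μJ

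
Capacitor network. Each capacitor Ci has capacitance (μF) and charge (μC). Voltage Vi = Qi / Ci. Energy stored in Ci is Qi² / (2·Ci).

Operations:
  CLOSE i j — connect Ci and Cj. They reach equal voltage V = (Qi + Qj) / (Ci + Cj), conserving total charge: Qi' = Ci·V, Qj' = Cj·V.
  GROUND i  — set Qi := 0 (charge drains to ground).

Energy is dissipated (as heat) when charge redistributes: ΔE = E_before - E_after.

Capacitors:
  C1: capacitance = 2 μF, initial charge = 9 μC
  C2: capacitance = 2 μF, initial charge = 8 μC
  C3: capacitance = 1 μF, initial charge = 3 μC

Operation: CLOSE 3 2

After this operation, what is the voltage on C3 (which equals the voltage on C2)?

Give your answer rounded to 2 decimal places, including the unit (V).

Initial: C1(2μF, Q=9μC, V=4.50V), C2(2μF, Q=8μC, V=4.00V), C3(1μF, Q=3μC, V=3.00V)
Op 1: CLOSE 3-2: Q_total=11.00, C_total=3.00, V=3.67; Q3=3.67, Q2=7.33; dissipated=0.333

Answer: 3.67 V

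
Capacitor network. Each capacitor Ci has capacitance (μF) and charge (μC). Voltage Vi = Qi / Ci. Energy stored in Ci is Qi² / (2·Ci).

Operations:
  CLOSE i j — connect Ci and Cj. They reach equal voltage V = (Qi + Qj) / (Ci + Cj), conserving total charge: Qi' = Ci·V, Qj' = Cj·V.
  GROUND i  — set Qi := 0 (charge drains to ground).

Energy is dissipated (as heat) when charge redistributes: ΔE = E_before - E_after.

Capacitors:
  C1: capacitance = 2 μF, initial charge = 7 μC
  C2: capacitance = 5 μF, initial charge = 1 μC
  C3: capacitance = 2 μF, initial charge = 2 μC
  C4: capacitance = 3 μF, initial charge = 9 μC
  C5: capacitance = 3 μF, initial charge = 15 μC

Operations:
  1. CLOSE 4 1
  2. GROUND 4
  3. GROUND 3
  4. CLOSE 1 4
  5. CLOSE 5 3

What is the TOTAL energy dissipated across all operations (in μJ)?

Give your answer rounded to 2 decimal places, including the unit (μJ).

Answer: 37.65 μJ

Derivation:
Initial: C1(2μF, Q=7μC, V=3.50V), C2(5μF, Q=1μC, V=0.20V), C3(2μF, Q=2μC, V=1.00V), C4(3μF, Q=9μC, V=3.00V), C5(3μF, Q=15μC, V=5.00V)
Op 1: CLOSE 4-1: Q_total=16.00, C_total=5.00, V=3.20; Q4=9.60, Q1=6.40; dissipated=0.150
Op 2: GROUND 4: Q4=0; energy lost=15.360
Op 3: GROUND 3: Q3=0; energy lost=1.000
Op 4: CLOSE 1-4: Q_total=6.40, C_total=5.00, V=1.28; Q1=2.56, Q4=3.84; dissipated=6.144
Op 5: CLOSE 5-3: Q_total=15.00, C_total=5.00, V=3.00; Q5=9.00, Q3=6.00; dissipated=15.000
Total dissipated: 37.654 μJ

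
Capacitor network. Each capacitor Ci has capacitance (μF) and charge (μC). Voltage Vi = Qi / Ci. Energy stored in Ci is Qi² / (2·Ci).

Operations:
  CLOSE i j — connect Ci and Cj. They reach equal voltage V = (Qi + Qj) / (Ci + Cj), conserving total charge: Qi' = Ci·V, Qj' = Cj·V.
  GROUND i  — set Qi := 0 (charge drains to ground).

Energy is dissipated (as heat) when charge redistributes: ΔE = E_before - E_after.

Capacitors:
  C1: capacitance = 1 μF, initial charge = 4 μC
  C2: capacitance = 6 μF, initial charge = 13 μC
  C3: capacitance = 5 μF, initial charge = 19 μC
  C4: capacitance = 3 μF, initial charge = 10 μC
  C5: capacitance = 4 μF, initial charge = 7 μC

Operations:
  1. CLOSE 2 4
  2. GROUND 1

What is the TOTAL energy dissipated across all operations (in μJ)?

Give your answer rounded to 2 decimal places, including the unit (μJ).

Initial: C1(1μF, Q=4μC, V=4.00V), C2(6μF, Q=13μC, V=2.17V), C3(5μF, Q=19μC, V=3.80V), C4(3μF, Q=10μC, V=3.33V), C5(4μF, Q=7μC, V=1.75V)
Op 1: CLOSE 2-4: Q_total=23.00, C_total=9.00, V=2.56; Q2=15.33, Q4=7.67; dissipated=1.361
Op 2: GROUND 1: Q1=0; energy lost=8.000
Total dissipated: 9.361 μJ

Answer: 9.36 μJ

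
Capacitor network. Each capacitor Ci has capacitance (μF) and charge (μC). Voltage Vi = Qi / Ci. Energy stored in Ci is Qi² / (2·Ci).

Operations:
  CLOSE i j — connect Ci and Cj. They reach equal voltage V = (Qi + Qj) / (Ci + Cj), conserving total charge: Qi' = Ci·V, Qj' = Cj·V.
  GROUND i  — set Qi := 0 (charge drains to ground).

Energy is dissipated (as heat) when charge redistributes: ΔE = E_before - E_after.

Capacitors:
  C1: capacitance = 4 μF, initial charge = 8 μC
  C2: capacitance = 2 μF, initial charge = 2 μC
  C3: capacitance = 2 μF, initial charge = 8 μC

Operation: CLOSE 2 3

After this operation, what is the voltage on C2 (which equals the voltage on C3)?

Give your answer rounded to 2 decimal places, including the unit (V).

Initial: C1(4μF, Q=8μC, V=2.00V), C2(2μF, Q=2μC, V=1.00V), C3(2μF, Q=8μC, V=4.00V)
Op 1: CLOSE 2-3: Q_total=10.00, C_total=4.00, V=2.50; Q2=5.00, Q3=5.00; dissipated=4.500

Answer: 2.50 V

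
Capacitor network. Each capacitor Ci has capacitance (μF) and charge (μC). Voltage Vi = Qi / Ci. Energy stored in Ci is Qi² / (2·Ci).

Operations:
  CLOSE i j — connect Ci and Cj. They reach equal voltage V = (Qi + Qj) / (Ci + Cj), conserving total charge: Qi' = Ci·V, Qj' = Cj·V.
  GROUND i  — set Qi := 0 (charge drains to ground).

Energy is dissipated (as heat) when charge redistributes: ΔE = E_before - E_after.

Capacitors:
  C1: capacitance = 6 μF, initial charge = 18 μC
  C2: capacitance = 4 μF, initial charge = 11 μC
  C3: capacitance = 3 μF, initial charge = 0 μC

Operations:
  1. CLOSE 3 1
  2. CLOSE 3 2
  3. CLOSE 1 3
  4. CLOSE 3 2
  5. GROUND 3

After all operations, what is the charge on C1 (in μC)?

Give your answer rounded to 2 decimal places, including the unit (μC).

Initial: C1(6μF, Q=18μC, V=3.00V), C2(4μF, Q=11μC, V=2.75V), C3(3μF, Q=0μC, V=0.00V)
Op 1: CLOSE 3-1: Q_total=18.00, C_total=9.00, V=2.00; Q3=6.00, Q1=12.00; dissipated=9.000
Op 2: CLOSE 3-2: Q_total=17.00, C_total=7.00, V=2.43; Q3=7.29, Q2=9.71; dissipated=0.482
Op 3: CLOSE 1-3: Q_total=19.29, C_total=9.00, V=2.14; Q1=12.86, Q3=6.43; dissipated=0.184
Op 4: CLOSE 3-2: Q_total=16.14, C_total=7.00, V=2.31; Q3=6.92, Q2=9.22; dissipated=0.070
Op 5: GROUND 3: Q3=0; energy lost=7.977
Final charges: Q1=12.86, Q2=9.22, Q3=0.00

Answer: 12.86 μC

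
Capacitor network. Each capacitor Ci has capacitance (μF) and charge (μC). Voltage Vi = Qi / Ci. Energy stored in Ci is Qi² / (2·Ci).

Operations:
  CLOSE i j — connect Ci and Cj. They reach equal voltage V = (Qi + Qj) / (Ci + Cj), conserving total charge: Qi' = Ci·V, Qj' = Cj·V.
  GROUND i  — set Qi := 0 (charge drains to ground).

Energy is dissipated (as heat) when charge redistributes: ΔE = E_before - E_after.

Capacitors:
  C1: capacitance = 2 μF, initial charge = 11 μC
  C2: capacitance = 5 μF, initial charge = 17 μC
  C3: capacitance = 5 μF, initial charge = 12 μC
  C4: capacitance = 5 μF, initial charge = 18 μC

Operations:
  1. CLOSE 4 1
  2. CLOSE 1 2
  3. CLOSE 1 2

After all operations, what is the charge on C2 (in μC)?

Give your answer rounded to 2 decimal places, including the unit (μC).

Initial: C1(2μF, Q=11μC, V=5.50V), C2(5μF, Q=17μC, V=3.40V), C3(5μF, Q=12μC, V=2.40V), C4(5μF, Q=18μC, V=3.60V)
Op 1: CLOSE 4-1: Q_total=29.00, C_total=7.00, V=4.14; Q4=20.71, Q1=8.29; dissipated=2.579
Op 2: CLOSE 1-2: Q_total=25.29, C_total=7.00, V=3.61; Q1=7.22, Q2=18.06; dissipated=0.394
Op 3: CLOSE 1-2: Q_total=25.29, C_total=7.00, V=3.61; Q1=7.22, Q2=18.06; dissipated=0.000
Final charges: Q1=7.22, Q2=18.06, Q3=12.00, Q4=20.71

Answer: 18.06 μC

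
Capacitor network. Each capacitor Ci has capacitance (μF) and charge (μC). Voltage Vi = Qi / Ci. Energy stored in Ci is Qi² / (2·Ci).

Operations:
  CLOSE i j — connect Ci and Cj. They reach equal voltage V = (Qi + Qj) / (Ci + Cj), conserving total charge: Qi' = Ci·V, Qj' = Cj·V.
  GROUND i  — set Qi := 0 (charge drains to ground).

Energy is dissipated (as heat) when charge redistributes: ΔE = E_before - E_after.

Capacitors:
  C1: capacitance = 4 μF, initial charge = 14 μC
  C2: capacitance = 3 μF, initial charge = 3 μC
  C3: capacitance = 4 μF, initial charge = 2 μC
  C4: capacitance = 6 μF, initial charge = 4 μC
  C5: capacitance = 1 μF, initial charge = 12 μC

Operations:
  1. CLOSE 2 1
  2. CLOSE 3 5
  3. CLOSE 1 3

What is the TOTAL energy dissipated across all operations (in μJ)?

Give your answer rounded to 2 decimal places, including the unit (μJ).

Initial: C1(4μF, Q=14μC, V=3.50V), C2(3μF, Q=3μC, V=1.00V), C3(4μF, Q=2μC, V=0.50V), C4(6μF, Q=4μC, V=0.67V), C5(1μF, Q=12μC, V=12.00V)
Op 1: CLOSE 2-1: Q_total=17.00, C_total=7.00, V=2.43; Q2=7.29, Q1=9.71; dissipated=5.357
Op 2: CLOSE 3-5: Q_total=14.00, C_total=5.00, V=2.80; Q3=11.20, Q5=2.80; dissipated=52.900
Op 3: CLOSE 1-3: Q_total=20.91, C_total=8.00, V=2.61; Q1=10.46, Q3=10.46; dissipated=0.138
Total dissipated: 58.395 μJ

Answer: 58.40 μJ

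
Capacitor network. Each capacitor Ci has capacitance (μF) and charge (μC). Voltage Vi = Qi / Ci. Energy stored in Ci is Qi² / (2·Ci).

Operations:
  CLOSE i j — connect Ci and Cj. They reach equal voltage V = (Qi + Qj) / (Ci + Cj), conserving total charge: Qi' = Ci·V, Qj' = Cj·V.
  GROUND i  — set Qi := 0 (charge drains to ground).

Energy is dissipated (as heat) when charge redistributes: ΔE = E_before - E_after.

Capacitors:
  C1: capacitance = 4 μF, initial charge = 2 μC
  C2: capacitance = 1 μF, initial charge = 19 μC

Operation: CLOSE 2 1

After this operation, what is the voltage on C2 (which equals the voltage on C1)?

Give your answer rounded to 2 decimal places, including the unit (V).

Answer: 4.20 V

Derivation:
Initial: C1(4μF, Q=2μC, V=0.50V), C2(1μF, Q=19μC, V=19.00V)
Op 1: CLOSE 2-1: Q_total=21.00, C_total=5.00, V=4.20; Q2=4.20, Q1=16.80; dissipated=136.900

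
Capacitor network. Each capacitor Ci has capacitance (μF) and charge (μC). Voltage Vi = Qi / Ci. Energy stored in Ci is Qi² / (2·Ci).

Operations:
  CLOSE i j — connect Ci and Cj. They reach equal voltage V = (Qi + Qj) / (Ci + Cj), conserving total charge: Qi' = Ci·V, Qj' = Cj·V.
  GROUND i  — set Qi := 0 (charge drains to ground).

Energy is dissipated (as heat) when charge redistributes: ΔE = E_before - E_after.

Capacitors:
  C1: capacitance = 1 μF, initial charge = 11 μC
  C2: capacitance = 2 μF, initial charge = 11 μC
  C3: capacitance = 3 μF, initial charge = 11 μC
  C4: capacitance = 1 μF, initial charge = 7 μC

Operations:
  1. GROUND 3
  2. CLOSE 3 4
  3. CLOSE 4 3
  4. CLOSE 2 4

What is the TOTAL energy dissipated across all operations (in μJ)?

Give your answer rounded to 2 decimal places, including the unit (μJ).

Initial: C1(1μF, Q=11μC, V=11.00V), C2(2μF, Q=11μC, V=5.50V), C3(3μF, Q=11μC, V=3.67V), C4(1μF, Q=7μC, V=7.00V)
Op 1: GROUND 3: Q3=0; energy lost=20.167
Op 2: CLOSE 3-4: Q_total=7.00, C_total=4.00, V=1.75; Q3=5.25, Q4=1.75; dissipated=18.375
Op 3: CLOSE 4-3: Q_total=7.00, C_total=4.00, V=1.75; Q4=1.75, Q3=5.25; dissipated=0.000
Op 4: CLOSE 2-4: Q_total=12.75, C_total=3.00, V=4.25; Q2=8.50, Q4=4.25; dissipated=4.688
Total dissipated: 43.229 μJ

Answer: 43.23 μJ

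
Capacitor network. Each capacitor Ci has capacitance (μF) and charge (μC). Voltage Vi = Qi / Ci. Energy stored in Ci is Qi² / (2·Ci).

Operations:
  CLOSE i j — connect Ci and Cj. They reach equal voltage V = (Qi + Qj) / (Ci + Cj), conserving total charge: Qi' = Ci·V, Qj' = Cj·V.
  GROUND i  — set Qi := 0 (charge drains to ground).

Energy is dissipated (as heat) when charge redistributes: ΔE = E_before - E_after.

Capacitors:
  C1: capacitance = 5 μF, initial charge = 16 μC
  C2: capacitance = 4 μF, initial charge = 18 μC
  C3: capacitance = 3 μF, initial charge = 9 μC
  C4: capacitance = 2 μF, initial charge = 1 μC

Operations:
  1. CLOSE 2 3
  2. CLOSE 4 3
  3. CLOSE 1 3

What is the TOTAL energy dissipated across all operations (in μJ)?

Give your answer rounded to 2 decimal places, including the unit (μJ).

Initial: C1(5μF, Q=16μC, V=3.20V), C2(4μF, Q=18μC, V=4.50V), C3(3μF, Q=9μC, V=3.00V), C4(2μF, Q=1μC, V=0.50V)
Op 1: CLOSE 2-3: Q_total=27.00, C_total=7.00, V=3.86; Q2=15.43, Q3=11.57; dissipated=1.929
Op 2: CLOSE 4-3: Q_total=12.57, C_total=5.00, V=2.51; Q4=5.03, Q3=7.54; dissipated=6.762
Op 3: CLOSE 1-3: Q_total=23.54, C_total=8.00, V=2.94; Q1=14.71, Q3=8.83; dissipated=0.441
Total dissipated: 9.132 μJ

Answer: 9.13 μJ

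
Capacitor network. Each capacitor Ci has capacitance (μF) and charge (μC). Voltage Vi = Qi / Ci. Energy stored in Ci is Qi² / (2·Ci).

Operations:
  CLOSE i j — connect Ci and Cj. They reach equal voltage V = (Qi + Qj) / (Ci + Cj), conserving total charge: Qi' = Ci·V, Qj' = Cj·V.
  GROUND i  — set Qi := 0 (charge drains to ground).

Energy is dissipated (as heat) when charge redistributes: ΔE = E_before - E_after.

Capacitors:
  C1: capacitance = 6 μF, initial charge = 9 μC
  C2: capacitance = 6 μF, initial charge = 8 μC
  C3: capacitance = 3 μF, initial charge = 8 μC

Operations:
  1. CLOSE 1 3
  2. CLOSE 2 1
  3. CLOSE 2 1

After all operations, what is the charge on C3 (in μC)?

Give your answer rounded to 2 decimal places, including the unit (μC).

Answer: 5.67 μC

Derivation:
Initial: C1(6μF, Q=9μC, V=1.50V), C2(6μF, Q=8μC, V=1.33V), C3(3μF, Q=8μC, V=2.67V)
Op 1: CLOSE 1-3: Q_total=17.00, C_total=9.00, V=1.89; Q1=11.33, Q3=5.67; dissipated=1.361
Op 2: CLOSE 2-1: Q_total=19.33, C_total=12.00, V=1.61; Q2=9.67, Q1=9.67; dissipated=0.463
Op 3: CLOSE 2-1: Q_total=19.33, C_total=12.00, V=1.61; Q2=9.67, Q1=9.67; dissipated=0.000
Final charges: Q1=9.67, Q2=9.67, Q3=5.67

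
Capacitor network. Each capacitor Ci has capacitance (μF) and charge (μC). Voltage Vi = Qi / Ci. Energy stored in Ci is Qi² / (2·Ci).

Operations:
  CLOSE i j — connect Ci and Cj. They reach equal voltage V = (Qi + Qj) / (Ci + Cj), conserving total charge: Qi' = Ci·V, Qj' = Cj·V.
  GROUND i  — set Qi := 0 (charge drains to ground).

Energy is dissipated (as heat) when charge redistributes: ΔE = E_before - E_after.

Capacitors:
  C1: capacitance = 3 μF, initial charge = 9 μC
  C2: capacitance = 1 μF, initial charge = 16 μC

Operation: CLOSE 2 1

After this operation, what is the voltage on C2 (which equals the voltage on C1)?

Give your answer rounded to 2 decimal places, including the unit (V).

Initial: C1(3μF, Q=9μC, V=3.00V), C2(1μF, Q=16μC, V=16.00V)
Op 1: CLOSE 2-1: Q_total=25.00, C_total=4.00, V=6.25; Q2=6.25, Q1=18.75; dissipated=63.375

Answer: 6.25 V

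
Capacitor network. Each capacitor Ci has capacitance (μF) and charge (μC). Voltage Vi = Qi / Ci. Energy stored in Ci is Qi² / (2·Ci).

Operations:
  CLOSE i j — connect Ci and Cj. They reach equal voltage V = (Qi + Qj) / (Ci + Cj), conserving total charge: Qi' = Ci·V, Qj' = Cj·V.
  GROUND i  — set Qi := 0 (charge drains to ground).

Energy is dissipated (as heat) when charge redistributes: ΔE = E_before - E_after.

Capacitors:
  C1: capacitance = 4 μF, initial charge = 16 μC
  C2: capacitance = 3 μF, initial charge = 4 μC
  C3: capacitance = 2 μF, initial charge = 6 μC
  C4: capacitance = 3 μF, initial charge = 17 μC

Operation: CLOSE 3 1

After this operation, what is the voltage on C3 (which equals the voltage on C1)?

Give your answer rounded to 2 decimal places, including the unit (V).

Initial: C1(4μF, Q=16μC, V=4.00V), C2(3μF, Q=4μC, V=1.33V), C3(2μF, Q=6μC, V=3.00V), C4(3μF, Q=17μC, V=5.67V)
Op 1: CLOSE 3-1: Q_total=22.00, C_total=6.00, V=3.67; Q3=7.33, Q1=14.67; dissipated=0.667

Answer: 3.67 V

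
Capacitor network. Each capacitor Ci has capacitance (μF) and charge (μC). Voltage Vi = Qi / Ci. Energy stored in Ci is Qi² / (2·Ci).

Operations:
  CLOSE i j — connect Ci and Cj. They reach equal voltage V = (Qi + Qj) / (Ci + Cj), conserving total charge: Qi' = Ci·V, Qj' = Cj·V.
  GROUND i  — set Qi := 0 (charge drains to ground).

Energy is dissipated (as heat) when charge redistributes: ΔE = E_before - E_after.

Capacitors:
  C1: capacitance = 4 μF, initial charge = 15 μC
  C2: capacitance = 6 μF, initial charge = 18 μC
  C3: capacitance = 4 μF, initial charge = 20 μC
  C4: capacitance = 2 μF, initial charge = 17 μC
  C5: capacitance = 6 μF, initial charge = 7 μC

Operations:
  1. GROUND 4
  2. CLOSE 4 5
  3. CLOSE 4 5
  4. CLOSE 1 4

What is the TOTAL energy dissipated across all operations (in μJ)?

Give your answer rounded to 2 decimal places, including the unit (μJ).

Initial: C1(4μF, Q=15μC, V=3.75V), C2(6μF, Q=18μC, V=3.00V), C3(4μF, Q=20μC, V=5.00V), C4(2μF, Q=17μC, V=8.50V), C5(6μF, Q=7μC, V=1.17V)
Op 1: GROUND 4: Q4=0; energy lost=72.250
Op 2: CLOSE 4-5: Q_total=7.00, C_total=8.00, V=0.88; Q4=1.75, Q5=5.25; dissipated=1.021
Op 3: CLOSE 4-5: Q_total=7.00, C_total=8.00, V=0.88; Q4=1.75, Q5=5.25; dissipated=0.000
Op 4: CLOSE 1-4: Q_total=16.75, C_total=6.00, V=2.79; Q1=11.17, Q4=5.58; dissipated=5.510
Total dissipated: 78.781 μJ

Answer: 78.78 μJ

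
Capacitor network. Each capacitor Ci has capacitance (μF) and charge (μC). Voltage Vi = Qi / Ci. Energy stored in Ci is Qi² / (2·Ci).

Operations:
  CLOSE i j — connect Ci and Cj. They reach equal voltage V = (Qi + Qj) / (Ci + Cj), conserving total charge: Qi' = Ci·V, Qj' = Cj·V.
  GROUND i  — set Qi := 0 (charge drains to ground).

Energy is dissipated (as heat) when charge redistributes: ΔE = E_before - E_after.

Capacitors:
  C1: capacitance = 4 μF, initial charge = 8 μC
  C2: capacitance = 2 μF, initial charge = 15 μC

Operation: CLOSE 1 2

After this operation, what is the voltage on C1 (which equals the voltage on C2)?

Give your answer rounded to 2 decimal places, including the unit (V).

Answer: 3.83 V

Derivation:
Initial: C1(4μF, Q=8μC, V=2.00V), C2(2μF, Q=15μC, V=7.50V)
Op 1: CLOSE 1-2: Q_total=23.00, C_total=6.00, V=3.83; Q1=15.33, Q2=7.67; dissipated=20.167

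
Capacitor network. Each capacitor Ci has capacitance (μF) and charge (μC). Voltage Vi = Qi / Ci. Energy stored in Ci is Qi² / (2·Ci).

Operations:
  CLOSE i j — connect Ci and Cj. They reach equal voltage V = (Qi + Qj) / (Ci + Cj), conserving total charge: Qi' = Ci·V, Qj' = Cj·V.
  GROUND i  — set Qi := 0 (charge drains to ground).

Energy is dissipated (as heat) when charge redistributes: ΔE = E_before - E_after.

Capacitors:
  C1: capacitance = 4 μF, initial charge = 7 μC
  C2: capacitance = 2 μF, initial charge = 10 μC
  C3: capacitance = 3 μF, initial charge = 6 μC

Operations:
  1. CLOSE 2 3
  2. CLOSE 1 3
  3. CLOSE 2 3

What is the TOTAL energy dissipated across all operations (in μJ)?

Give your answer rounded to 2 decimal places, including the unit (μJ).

Initial: C1(4μF, Q=7μC, V=1.75V), C2(2μF, Q=10μC, V=5.00V), C3(3μF, Q=6μC, V=2.00V)
Op 1: CLOSE 2-3: Q_total=16.00, C_total=5.00, V=3.20; Q2=6.40, Q3=9.60; dissipated=5.400
Op 2: CLOSE 1-3: Q_total=16.60, C_total=7.00, V=2.37; Q1=9.49, Q3=7.11; dissipated=1.802
Op 3: CLOSE 2-3: Q_total=13.51, C_total=5.00, V=2.70; Q2=5.41, Q3=8.11; dissipated=0.412
Total dissipated: 7.614 μJ

Answer: 7.61 μJ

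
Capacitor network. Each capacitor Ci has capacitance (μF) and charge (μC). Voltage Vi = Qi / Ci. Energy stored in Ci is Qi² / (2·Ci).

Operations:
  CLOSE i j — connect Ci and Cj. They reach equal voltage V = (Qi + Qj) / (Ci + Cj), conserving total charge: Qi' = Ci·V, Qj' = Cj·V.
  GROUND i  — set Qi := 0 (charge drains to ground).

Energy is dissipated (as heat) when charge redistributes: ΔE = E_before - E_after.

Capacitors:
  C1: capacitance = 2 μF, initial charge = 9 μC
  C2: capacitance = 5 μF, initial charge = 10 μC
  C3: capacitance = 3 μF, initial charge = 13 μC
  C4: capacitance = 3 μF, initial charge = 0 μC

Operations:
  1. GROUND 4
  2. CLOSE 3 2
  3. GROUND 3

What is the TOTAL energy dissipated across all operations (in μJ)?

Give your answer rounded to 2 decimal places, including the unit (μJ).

Initial: C1(2μF, Q=9μC, V=4.50V), C2(5μF, Q=10μC, V=2.00V), C3(3μF, Q=13μC, V=4.33V), C4(3μF, Q=0μC, V=0.00V)
Op 1: GROUND 4: Q4=0; energy lost=0.000
Op 2: CLOSE 3-2: Q_total=23.00, C_total=8.00, V=2.88; Q3=8.62, Q2=14.38; dissipated=5.104
Op 3: GROUND 3: Q3=0; energy lost=12.398
Total dissipated: 17.503 μJ

Answer: 17.50 μJ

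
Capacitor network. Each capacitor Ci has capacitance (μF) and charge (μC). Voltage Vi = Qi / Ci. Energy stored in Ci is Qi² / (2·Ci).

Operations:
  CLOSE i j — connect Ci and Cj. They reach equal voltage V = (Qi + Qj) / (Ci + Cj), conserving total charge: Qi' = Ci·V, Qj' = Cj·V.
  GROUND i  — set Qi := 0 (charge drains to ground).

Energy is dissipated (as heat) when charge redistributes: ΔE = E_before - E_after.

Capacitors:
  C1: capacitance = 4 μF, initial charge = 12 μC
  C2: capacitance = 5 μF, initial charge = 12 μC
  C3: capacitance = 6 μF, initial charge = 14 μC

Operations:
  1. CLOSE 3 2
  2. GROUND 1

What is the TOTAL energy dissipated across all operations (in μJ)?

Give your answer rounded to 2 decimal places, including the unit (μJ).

Initial: C1(4μF, Q=12μC, V=3.00V), C2(5μF, Q=12μC, V=2.40V), C3(6μF, Q=14μC, V=2.33V)
Op 1: CLOSE 3-2: Q_total=26.00, C_total=11.00, V=2.36; Q3=14.18, Q2=11.82; dissipated=0.006
Op 2: GROUND 1: Q1=0; energy lost=18.000
Total dissipated: 18.006 μJ

Answer: 18.01 μJ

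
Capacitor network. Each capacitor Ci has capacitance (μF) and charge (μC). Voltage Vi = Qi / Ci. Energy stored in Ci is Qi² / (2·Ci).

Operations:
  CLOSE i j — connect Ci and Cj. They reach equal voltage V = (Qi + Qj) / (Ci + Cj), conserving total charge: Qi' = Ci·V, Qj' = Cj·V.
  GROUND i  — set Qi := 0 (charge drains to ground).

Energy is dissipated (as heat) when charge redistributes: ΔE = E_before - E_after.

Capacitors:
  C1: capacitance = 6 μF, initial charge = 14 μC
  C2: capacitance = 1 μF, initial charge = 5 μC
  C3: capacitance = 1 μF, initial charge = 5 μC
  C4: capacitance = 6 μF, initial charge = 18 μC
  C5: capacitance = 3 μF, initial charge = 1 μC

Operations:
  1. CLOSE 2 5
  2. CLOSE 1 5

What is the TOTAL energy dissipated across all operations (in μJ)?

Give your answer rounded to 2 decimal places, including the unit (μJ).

Answer: 8.86 μJ

Derivation:
Initial: C1(6μF, Q=14μC, V=2.33V), C2(1μF, Q=5μC, V=5.00V), C3(1μF, Q=5μC, V=5.00V), C4(6μF, Q=18μC, V=3.00V), C5(3μF, Q=1μC, V=0.33V)
Op 1: CLOSE 2-5: Q_total=6.00, C_total=4.00, V=1.50; Q2=1.50, Q5=4.50; dissipated=8.167
Op 2: CLOSE 1-5: Q_total=18.50, C_total=9.00, V=2.06; Q1=12.33, Q5=6.17; dissipated=0.694
Total dissipated: 8.861 μJ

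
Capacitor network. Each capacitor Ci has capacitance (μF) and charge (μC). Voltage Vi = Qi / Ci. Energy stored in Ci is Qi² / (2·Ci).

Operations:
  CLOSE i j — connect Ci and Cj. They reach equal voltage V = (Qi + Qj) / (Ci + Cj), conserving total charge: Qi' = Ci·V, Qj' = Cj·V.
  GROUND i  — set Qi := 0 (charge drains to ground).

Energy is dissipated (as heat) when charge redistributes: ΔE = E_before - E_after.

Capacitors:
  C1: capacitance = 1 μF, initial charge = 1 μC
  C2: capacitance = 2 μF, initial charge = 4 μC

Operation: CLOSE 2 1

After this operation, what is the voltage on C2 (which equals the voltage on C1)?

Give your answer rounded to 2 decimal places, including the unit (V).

Initial: C1(1μF, Q=1μC, V=1.00V), C2(2μF, Q=4μC, V=2.00V)
Op 1: CLOSE 2-1: Q_total=5.00, C_total=3.00, V=1.67; Q2=3.33, Q1=1.67; dissipated=0.333

Answer: 1.67 V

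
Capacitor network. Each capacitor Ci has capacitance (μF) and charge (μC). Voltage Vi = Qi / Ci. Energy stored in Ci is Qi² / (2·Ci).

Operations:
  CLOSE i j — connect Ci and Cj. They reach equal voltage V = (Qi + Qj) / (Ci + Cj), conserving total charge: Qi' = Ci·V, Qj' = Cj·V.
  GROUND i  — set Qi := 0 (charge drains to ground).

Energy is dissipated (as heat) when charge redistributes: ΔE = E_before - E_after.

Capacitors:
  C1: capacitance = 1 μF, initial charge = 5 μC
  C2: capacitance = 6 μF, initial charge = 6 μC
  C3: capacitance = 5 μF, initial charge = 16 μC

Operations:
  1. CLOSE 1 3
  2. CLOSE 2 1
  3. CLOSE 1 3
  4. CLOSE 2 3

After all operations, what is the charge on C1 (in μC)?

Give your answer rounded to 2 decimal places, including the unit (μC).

Answer: 3.14 μC

Derivation:
Initial: C1(1μF, Q=5μC, V=5.00V), C2(6μF, Q=6μC, V=1.00V), C3(5μF, Q=16μC, V=3.20V)
Op 1: CLOSE 1-3: Q_total=21.00, C_total=6.00, V=3.50; Q1=3.50, Q3=17.50; dissipated=1.350
Op 2: CLOSE 2-1: Q_total=9.50, C_total=7.00, V=1.36; Q2=8.14, Q1=1.36; dissipated=2.679
Op 3: CLOSE 1-3: Q_total=18.86, C_total=6.00, V=3.14; Q1=3.14, Q3=15.71; dissipated=1.913
Op 4: CLOSE 2-3: Q_total=23.86, C_total=11.00, V=2.17; Q2=13.01, Q3=10.84; dissipated=4.348
Final charges: Q1=3.14, Q2=13.01, Q3=10.84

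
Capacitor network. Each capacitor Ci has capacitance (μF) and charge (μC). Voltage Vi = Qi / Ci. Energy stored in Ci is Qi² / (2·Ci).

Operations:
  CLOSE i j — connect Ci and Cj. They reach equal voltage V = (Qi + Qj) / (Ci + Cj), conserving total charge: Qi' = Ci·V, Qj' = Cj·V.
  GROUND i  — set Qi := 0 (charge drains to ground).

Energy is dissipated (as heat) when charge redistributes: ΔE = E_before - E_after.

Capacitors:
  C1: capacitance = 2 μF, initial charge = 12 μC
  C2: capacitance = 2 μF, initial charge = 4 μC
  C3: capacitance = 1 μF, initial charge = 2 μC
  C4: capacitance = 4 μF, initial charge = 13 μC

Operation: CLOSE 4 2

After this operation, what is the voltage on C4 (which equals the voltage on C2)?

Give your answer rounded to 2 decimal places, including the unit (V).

Initial: C1(2μF, Q=12μC, V=6.00V), C2(2μF, Q=4μC, V=2.00V), C3(1μF, Q=2μC, V=2.00V), C4(4μF, Q=13μC, V=3.25V)
Op 1: CLOSE 4-2: Q_total=17.00, C_total=6.00, V=2.83; Q4=11.33, Q2=5.67; dissipated=1.042

Answer: 2.83 V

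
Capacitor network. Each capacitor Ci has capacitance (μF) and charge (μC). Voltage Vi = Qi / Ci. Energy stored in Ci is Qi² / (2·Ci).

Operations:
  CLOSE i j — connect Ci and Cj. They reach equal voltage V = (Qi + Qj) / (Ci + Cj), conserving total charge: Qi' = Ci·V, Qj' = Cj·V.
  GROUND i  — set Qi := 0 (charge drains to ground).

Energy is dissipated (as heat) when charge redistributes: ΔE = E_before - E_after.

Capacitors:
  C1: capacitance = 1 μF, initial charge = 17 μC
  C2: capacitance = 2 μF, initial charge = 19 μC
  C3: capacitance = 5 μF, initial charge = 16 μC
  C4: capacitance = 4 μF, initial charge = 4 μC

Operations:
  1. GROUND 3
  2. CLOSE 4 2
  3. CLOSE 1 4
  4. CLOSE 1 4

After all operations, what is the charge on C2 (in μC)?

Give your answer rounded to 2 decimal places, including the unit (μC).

Initial: C1(1μF, Q=17μC, V=17.00V), C2(2μF, Q=19μC, V=9.50V), C3(5μF, Q=16μC, V=3.20V), C4(4μF, Q=4μC, V=1.00V)
Op 1: GROUND 3: Q3=0; energy lost=25.600
Op 2: CLOSE 4-2: Q_total=23.00, C_total=6.00, V=3.83; Q4=15.33, Q2=7.67; dissipated=48.167
Op 3: CLOSE 1-4: Q_total=32.33, C_total=5.00, V=6.47; Q1=6.47, Q4=25.87; dissipated=69.344
Op 4: CLOSE 1-4: Q_total=32.33, C_total=5.00, V=6.47; Q1=6.47, Q4=25.87; dissipated=0.000
Final charges: Q1=6.47, Q2=7.67, Q3=0.00, Q4=25.87

Answer: 7.67 μC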